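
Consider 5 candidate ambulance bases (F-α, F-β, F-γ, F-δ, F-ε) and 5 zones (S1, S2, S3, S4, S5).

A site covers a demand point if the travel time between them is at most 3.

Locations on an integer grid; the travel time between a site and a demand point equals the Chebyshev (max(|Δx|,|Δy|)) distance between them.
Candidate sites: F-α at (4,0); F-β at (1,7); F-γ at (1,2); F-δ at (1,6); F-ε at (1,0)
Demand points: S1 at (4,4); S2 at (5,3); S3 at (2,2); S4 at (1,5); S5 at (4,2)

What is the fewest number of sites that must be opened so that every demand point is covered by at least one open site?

Coverage sets (demand points within 3 of each site):
  F-α: {S2, S3, S5}
  F-β: {S1, S4}
  F-γ: {S1, S3, S4, S5}
  F-δ: {S1, S4}
  F-ε: {S3, S5}
No single site covers all 5 demand points.
But {F-α, F-β} covers everything, so the minimum is 2.

2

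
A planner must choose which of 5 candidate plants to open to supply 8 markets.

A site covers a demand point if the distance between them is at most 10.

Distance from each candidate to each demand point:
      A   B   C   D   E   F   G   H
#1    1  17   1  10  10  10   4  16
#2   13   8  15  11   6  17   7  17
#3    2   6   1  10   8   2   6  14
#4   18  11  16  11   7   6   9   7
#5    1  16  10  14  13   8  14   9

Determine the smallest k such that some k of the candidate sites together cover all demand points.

2

Coverage sets (demand points within 10 of each site):
  #1: {A, C, D, E, F, G}
  #2: {B, E, G}
  #3: {A, B, C, D, E, F, G}
  #4: {E, F, G, H}
  #5: {A, C, F, H}
No single site covers all 8 demand points.
But {#3, #4} covers everything, so the minimum is 2.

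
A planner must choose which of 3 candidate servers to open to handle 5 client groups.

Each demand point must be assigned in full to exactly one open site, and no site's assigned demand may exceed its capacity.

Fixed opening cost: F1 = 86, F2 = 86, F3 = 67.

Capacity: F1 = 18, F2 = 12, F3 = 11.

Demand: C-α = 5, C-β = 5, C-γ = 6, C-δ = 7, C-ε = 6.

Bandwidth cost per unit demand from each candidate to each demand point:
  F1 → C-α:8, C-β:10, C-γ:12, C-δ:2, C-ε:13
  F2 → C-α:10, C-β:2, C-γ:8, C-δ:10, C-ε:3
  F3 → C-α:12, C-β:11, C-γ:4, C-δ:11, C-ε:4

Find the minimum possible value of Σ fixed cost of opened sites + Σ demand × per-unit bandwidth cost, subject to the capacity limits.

326

Open {F1, F2}; cheapest assignment that respects the capacities:
  F1 (cap 18, load 18): C-α, C-γ, C-δ — cost 5×8 + 6×12 + 7×2 = 126
  F2 (cap 12, load 11): C-β, C-ε — cost 5×2 + 6×3 = 28
  Shipping 154, fixed 172 → total 326.
  Any other capacity-feasible assignment to {F1, F2} ships for at least 154.
Compare {F1, F2, F3}: its best feasible assignment gives total 345.
Compare {F1, F3}: its best feasible assignment gives total 358.
Every other set of open sites that can feasibly serve all demand totals ≥ 345 even under its best assignment. Minimum: 326.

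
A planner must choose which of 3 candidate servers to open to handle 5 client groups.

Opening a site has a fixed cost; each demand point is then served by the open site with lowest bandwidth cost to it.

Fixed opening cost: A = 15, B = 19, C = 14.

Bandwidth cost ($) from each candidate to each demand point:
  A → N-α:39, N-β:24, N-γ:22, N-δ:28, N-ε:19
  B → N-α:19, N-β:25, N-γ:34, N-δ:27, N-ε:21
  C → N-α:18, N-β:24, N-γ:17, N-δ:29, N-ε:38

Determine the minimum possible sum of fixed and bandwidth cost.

Open {A, C}: assign each demand point to its cheapest open site.
  N-α→C 18, N-β→A 24, N-γ→C 17, N-δ→A 28, N-ε→A 19
  bandwidth cost 106, fixed 29 → total 135.
Compare {C}: bandwidth cost 126 + fixed 14 = 140.
Compare {B, C}: bandwidth cost 107 + fixed 33 = 140.
Compare {B}: bandwidth cost 126 + fixed 19 = 145.
All other subsets cost ≥ 140. Minimum total cost: 135.

135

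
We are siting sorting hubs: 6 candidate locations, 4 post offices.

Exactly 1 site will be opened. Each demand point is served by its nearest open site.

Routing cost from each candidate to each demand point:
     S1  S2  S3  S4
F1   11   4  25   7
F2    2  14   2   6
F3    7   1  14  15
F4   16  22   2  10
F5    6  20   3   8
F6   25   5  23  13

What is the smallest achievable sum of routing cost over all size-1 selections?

24

Open {F2}.
  S1→F2 2, S2→F2 14, S3→F2 2, S4→F2 6  ⇒ total 24.
Compare {F3}: total 37.
Compare {F5}: total 37.
No size-1 selection does better; minimum is 24.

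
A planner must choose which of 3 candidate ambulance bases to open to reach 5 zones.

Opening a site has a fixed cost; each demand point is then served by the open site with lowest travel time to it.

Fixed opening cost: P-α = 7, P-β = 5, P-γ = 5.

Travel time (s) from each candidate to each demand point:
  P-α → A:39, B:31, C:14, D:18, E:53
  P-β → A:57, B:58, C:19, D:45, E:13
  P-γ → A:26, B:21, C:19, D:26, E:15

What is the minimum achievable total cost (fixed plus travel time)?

106

Open {P-α, P-γ}: assign each demand point to its cheapest open site.
  A→P-γ 26, B→P-γ 21, C→P-α 14, D→P-α 18, E→P-γ 15
  travel time 94, fixed 12 → total 106.
Compare {P-α, P-β, P-γ}: travel time 92 + fixed 17 = 109.
Compare {P-γ}: travel time 107 + fixed 5 = 112.
Compare {P-β, P-γ}: travel time 105 + fixed 10 = 115.
All other subsets cost ≥ 109. Minimum total cost: 106.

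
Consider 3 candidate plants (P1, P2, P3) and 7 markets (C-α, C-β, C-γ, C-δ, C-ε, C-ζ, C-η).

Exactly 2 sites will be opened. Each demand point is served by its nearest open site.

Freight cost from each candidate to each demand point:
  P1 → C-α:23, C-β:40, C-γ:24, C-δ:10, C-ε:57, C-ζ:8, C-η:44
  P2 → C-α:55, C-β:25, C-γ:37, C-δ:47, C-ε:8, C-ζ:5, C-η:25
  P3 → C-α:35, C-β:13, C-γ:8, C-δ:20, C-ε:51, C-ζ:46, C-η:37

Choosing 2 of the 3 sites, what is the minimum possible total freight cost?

114

Open {P2, P3}.
  C-α→P3 35, C-β→P3 13, C-γ→P3 8, C-δ→P3 20, C-ε→P2 8, C-ζ→P2 5, C-η→P2 25  ⇒ total 114.
Compare {P1, P2}: total 120.
Compare {P1, P3}: total 150.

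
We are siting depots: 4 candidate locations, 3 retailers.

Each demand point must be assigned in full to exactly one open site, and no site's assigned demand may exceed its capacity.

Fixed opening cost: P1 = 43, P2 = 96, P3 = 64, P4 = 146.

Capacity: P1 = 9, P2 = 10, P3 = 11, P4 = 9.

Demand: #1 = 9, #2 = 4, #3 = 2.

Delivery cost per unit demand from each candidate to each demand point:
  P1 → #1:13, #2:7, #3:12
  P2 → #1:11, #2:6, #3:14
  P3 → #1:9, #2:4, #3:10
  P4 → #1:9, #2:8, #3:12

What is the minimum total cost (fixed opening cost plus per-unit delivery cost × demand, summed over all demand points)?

Open {P1, P3}; cheapest assignment that respects the capacities:
  P1 (cap 9, load 4): #2 — cost 4×7 = 28
  P3 (cap 11, load 11): #1, #3 — cost 9×9 + 2×10 = 101
  Shipping 129, fixed 107 → total 236.
  Any other capacity-feasible assignment to {P1, P3} ships for at least 129.
Compare {P2, P3}: its best feasible assignment gives total 285.
Compare {P1, P2}: its best feasible assignment gives total 290.
Every other set of open sites that can feasibly serve all demand totals ≥ 285 even under its best assignment. Minimum: 236.

236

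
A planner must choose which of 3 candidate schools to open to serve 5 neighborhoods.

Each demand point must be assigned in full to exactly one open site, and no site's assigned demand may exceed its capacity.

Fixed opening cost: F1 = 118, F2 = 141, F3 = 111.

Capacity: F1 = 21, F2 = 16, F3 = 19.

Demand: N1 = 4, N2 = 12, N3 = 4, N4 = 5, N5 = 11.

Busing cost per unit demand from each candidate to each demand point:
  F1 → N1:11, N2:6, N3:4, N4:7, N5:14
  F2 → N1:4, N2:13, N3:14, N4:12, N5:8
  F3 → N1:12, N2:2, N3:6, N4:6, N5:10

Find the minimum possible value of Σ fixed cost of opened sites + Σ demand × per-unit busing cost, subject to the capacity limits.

Open {F1, F2}; cheapest assignment that respects the capacities:
  F1 (cap 21, load 21): N2, N3, N4 — cost 12×6 + 4×4 + 5×7 = 123
  F2 (cap 16, load 15): N1, N5 — cost 4×4 + 11×8 = 104
  Shipping 227, fixed 259 → total 486.
  Any other capacity-feasible assignment to {F1, F2} ships for at least 227.
Compare {F1, F3}: its best feasible assignment gives total 497.
Compare {F1, F2, F3}: its best feasible assignment gives total 544.
Every other set of open sites that can feasibly serve all demand totals ≥ 497 even under its best assignment. Minimum: 486.

486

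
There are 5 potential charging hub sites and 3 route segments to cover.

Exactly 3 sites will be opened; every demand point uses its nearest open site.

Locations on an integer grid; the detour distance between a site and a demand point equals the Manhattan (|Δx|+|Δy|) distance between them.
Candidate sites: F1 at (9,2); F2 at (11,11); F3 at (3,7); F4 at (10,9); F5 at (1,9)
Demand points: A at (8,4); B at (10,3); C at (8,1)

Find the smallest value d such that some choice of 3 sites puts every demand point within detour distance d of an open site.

Open {F1, F2, F3}.
  Farthest demand point is A at detour distance 3 (to F1); all others are ≤ 3.
With {F1, F2, F4} the worst case is 3.
With {F1, F2, F5} the worst case is 3.
No size-3 selection achieves below 3.

3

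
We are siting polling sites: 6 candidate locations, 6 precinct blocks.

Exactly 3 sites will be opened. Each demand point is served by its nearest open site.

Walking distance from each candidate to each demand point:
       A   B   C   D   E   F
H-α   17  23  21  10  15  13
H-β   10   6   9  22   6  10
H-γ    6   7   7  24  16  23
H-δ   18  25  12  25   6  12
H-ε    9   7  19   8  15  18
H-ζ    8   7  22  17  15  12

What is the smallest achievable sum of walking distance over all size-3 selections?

Open {H-β, H-γ, H-ε}.
  A→H-γ 6, B→H-β 6, C→H-γ 7, D→H-ε 8, E→H-β 6, F→H-β 10  ⇒ total 43.
Compare {H-α, H-β, H-γ}: total 45.
Compare {H-γ, H-δ, H-ε}: total 46.
No size-3 selection does better; minimum is 43.

43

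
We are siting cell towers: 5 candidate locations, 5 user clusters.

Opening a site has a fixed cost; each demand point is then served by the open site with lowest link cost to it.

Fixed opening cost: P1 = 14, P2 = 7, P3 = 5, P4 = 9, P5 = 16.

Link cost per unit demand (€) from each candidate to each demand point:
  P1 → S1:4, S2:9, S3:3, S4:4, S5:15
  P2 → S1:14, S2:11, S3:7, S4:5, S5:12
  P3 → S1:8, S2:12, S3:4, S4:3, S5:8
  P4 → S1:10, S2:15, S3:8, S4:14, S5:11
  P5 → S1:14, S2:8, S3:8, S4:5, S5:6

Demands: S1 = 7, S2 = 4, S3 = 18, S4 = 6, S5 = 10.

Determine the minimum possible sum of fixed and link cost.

Open {P1, P3, P5}: assign each demand point to its cheapest open site.
  S1→P1 7×4=28, S2→P5 4×8=32, S3→P1 18×3=54, S4→P3 6×3=18, S5→P5 10×6=60
  link cost 192, fixed 35 → total 227.
Compare {P1, P5}: link cost 198 + fixed 30 = 228.
Compare {P1, P2, P3, P5}: link cost 192 + fixed 42 = 234.
Compare {P1, P3}: link cost 216 + fixed 19 = 235.
All other subsets cost ≥ 228. Minimum total cost: 227.

227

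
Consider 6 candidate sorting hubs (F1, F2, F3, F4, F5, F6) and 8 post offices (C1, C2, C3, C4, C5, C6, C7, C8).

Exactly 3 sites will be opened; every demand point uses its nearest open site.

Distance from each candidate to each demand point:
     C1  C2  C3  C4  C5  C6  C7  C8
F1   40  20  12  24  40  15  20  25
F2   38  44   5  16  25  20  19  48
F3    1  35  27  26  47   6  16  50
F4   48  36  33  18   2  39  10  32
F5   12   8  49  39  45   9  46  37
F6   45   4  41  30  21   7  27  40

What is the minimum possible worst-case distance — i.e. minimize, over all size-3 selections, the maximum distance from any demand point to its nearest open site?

Open {F1, F2, F3}.
  Farthest demand point is C5 at distance 25 (to F2); all others are ≤ 25.
With {F1, F2, F5} the worst case is 25.
With {F1, F3, F4} the worst case is 25.
No size-3 selection achieves below 25.

25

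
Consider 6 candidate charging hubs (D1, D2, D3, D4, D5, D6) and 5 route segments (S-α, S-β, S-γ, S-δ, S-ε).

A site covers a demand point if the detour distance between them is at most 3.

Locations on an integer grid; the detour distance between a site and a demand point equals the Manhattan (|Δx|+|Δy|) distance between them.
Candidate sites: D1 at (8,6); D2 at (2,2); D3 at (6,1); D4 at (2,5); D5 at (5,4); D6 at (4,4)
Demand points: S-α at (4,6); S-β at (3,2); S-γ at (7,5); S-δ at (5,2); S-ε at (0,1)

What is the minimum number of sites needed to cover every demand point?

2

Coverage sets (demand points within 3 of each site):
  D1: {S-γ}
  D2: {S-β, S-δ, S-ε}
  D3: {S-δ}
  D4: {S-α}
  D5: {S-α, S-γ, S-δ}
  D6: {S-α, S-β, S-δ}
No single site covers all 5 demand points.
But {D2, D5} covers everything, so the minimum is 2.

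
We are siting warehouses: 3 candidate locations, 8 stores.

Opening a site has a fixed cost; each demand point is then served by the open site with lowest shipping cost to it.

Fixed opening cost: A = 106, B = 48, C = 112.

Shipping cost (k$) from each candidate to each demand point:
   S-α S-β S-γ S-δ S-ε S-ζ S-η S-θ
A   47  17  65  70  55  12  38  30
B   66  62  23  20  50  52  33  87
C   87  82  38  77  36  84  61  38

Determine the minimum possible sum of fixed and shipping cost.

386

Open {A, B}: assign each demand point to its cheapest open site.
  S-α→A 47, S-β→A 17, S-γ→B 23, S-δ→B 20, S-ε→B 50, S-ζ→A 12, S-η→B 33, S-θ→A 30
  shipping cost 232, fixed 154 → total 386.
Compare {A}: shipping cost 334 + fixed 106 = 440.
Compare {B}: shipping cost 393 + fixed 48 = 441.
Compare {A, B, C}: shipping cost 218 + fixed 266 = 484.
All other subsets cost ≥ 440. Minimum total cost: 386.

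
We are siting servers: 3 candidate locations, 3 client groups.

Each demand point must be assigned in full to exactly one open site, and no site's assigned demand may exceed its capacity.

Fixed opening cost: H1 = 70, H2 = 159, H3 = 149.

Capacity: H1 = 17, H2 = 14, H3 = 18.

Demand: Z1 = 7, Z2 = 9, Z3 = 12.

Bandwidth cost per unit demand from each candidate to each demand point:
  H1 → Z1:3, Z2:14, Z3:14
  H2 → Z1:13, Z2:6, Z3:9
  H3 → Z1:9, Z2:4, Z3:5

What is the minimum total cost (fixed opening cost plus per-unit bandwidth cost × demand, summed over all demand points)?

Open {H1, H3}; cheapest assignment that respects the capacities:
  H1 (cap 17, load 16): Z1, Z2 — cost 7×3 + 9×14 = 147
  H3 (cap 18, load 12): Z3 — cost 12×5 = 60
  Shipping 207, fixed 219 → total 426.
  Any other capacity-feasible assignment to {H1, H3} ships for at least 207.
Compare {H1, H2}: its best feasible assignment gives total 484.
Compare {H1, H2, H3}: its best feasible assignment gives total 513.
Every other set of open sites that can feasibly serve all demand totals ≥ 484 even under its best assignment. Minimum: 426.

426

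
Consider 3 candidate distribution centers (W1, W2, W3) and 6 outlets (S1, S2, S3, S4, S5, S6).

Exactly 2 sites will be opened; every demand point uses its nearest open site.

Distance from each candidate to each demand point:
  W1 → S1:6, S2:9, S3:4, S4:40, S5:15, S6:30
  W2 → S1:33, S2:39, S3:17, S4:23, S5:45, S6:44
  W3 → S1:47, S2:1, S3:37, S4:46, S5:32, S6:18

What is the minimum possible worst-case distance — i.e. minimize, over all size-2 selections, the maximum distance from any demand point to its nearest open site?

Open {W1, W2}.
  Farthest demand point is S6 at distance 30 (to W1); all others are ≤ 30.
With {W2, W3} the worst case is 33.
With {W1, W3} the worst case is 40.
No size-2 selection achieves below 30.

30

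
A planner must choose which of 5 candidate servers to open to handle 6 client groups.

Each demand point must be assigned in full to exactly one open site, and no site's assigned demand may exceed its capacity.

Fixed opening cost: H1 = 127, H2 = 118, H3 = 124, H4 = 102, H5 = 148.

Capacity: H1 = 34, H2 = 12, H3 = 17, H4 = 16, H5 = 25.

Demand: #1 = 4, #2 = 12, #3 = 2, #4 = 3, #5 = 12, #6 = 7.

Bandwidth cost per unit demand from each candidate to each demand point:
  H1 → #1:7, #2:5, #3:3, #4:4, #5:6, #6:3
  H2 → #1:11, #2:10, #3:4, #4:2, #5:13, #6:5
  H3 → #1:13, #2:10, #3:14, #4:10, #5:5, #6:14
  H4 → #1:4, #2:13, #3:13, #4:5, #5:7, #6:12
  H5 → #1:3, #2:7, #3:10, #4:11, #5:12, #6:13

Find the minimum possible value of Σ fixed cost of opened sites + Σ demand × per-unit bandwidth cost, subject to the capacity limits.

Open {H1, H4}; cheapest assignment that respects the capacities:
  H1 (cap 34, load 33): #2, #3, #5, #6 — cost 12×5 + 2×3 + 12×6 + 7×3 = 159
  H4 (cap 16, load 7): #1, #4 — cost 4×4 + 3×5 = 31
  Shipping 190, fixed 229 → total 419.
  Any other capacity-feasible assignment to {H1, H4} ships for at least 190.
Compare {H1, H3}: its best feasible assignment gives total 438.
Compare {H1, H2}: its best feasible assignment gives total 452.
Every other set of open sites that can feasibly serve all demand totals ≥ 438 even under its best assignment. Minimum: 419.

419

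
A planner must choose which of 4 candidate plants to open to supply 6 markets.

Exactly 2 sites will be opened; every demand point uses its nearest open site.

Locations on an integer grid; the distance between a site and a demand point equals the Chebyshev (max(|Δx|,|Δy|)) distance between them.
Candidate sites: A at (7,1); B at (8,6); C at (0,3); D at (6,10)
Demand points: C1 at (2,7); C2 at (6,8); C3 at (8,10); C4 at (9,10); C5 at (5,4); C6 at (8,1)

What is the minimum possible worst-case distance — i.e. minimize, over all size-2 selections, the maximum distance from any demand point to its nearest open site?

Open {A, D}.
  Farthest demand point is C1 at distance 4 (to D); all others are ≤ 4.
With {B, C} the worst case is 5.
With {B, D} the worst case is 5.
No size-2 selection achieves below 4.

4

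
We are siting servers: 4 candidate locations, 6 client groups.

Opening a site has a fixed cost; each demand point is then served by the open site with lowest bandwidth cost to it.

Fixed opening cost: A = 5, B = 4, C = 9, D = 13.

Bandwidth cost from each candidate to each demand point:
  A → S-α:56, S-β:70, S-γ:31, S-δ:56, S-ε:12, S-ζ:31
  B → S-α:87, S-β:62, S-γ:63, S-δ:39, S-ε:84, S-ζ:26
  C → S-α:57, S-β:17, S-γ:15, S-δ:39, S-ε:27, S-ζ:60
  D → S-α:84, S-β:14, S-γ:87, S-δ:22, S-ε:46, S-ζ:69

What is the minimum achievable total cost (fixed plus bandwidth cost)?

Open {A, B, C, D}: assign each demand point to its cheapest open site.
  S-α→A 56, S-β→D 14, S-γ→C 15, S-δ→D 22, S-ε→A 12, S-ζ→B 26
  bandwidth cost 145, fixed 31 → total 176.
Compare {A, C, D}: bandwidth cost 150 + fixed 27 = 177.
Compare {A, B, C}: bandwidth cost 165 + fixed 18 = 183.
Compare {A, B, D}: bandwidth cost 161 + fixed 22 = 183.
All other subsets cost ≥ 177. Minimum total cost: 176.

176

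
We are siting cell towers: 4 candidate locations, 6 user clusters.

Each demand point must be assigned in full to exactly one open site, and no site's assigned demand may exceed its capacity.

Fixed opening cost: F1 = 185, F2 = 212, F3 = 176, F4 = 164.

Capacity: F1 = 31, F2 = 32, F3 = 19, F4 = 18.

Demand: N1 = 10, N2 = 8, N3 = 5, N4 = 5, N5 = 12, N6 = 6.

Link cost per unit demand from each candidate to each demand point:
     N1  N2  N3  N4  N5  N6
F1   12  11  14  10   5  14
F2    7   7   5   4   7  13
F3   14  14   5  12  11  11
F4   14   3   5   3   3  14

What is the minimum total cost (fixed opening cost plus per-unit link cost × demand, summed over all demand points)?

656

Open {F2, F4}; cheapest assignment that respects the capacities:
  F2 (cap 32, load 29): N1, N2, N3, N6 — cost 10×7 + 8×7 + 5×5 + 6×13 = 229
  F4 (cap 18, load 17): N4, N5 — cost 5×3 + 12×3 = 51
  Shipping 280, fixed 376 → total 656.
  Any other capacity-feasible assignment to {F2, F4} ships for at least 280.
Compare {F1, F4}: its best feasible assignment gives total 677.
Compare {F1, F2}: its best feasible assignment gives total 712.
Every other set of open sites that can feasibly serve all demand totals ≥ 677 even under its best assignment. Minimum: 656.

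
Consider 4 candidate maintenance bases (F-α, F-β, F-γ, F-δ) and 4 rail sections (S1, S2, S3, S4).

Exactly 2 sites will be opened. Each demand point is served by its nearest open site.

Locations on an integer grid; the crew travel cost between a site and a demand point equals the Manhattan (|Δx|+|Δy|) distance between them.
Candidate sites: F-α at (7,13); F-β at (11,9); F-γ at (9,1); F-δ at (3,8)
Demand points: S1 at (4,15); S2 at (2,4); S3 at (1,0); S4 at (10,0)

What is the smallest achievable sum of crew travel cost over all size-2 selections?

Open {F-γ, F-δ}.
  S1→F-δ 8, S2→F-δ 5, S3→F-γ 9, S4→F-γ 2  ⇒ total 24.
Compare {F-α, F-γ}: total 26.
Compare {F-β, F-δ}: total 33.
No size-2 selection does better; minimum is 24.

24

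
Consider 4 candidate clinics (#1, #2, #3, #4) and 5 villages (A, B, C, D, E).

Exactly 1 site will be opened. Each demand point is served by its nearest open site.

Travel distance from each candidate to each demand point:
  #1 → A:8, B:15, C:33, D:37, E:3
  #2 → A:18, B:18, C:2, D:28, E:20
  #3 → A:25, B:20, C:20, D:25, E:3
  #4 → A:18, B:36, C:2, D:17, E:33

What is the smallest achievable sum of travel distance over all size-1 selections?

86

Open {#2}.
  A→#2 18, B→#2 18, C→#2 2, D→#2 28, E→#2 20  ⇒ total 86.
Compare {#3}: total 93.
Compare {#1}: total 96.
No size-1 selection does better; minimum is 86.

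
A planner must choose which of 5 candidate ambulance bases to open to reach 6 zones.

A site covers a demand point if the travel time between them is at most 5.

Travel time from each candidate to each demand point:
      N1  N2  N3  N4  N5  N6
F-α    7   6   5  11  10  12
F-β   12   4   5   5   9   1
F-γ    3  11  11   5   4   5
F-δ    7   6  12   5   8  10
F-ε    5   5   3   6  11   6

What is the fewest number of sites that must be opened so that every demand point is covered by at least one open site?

2

Coverage sets (demand points within 5 of each site):
  F-α: {N3}
  F-β: {N2, N3, N4, N6}
  F-γ: {N1, N4, N5, N6}
  F-δ: {N4}
  F-ε: {N1, N2, N3}
No single site covers all 6 demand points.
But {F-β, F-γ} covers everything, so the minimum is 2.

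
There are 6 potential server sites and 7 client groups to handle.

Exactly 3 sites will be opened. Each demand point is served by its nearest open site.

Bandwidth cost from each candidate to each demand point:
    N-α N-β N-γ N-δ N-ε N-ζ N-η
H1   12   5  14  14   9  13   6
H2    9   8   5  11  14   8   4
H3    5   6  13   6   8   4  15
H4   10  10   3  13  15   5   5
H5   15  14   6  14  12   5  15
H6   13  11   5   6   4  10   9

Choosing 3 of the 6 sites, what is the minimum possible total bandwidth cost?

33

Open {H3, H4, H6}.
  N-α→H3 5, N-β→H3 6, N-γ→H4 3, N-δ→H3 6, N-ε→H6 4, N-ζ→H3 4, N-η→H4 5  ⇒ total 33.
Compare {H2, H3, H6}: total 34.
Compare {H1, H3, H6}: total 35.
No size-3 selection does better; minimum is 33.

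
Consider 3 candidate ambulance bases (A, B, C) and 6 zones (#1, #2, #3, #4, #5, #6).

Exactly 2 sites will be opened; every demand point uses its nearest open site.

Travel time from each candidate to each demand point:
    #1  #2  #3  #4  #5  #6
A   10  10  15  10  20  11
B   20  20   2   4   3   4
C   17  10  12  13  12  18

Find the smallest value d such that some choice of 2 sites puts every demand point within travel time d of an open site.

10

Open {A, B}.
  Farthest demand point is #1 at travel time 10 (to A); all others are ≤ 10.
With {A, C} the worst case is 12.
With {B, C} the worst case is 17.
No size-2 selection achieves below 10.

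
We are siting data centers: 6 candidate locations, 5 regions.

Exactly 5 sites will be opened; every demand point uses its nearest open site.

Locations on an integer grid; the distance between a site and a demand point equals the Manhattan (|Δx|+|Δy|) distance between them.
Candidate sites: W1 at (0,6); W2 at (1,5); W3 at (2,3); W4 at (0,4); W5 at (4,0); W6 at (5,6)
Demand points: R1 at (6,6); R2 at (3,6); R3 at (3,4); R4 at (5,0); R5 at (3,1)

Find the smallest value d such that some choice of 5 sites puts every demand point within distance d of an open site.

Open {W1, W2, W3, W5, W6}.
  Farthest demand point is R2 at distance 2 (to W6); all others are ≤ 2.
With {W1, W3, W4, W5, W6} the worst case is 2.
With {W2, W3, W4, W5, W6} the worst case is 2.
No size-5 selection achieves below 2.

2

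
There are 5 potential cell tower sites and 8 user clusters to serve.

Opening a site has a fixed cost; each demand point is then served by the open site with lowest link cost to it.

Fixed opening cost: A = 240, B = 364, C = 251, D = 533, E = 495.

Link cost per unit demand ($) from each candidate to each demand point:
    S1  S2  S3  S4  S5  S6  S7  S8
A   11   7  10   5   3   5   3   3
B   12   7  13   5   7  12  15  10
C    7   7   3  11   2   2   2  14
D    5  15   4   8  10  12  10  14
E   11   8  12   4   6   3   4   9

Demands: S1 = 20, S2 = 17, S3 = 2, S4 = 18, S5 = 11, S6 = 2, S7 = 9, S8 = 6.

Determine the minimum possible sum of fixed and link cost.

Open {A}: assign each demand point to its cheapest open site.
  S1→A 20×11=220, S2→A 17×7=119, S3→A 2×10=20, S4→A 18×5=90, S5→A 11×3=33, S6→A 2×5=10, S7→A 9×3=27, S8→A 6×3=18
  link cost 537, fixed 240 → total 777.
Compare {C}: link cost 591 + fixed 251 = 842.
Compare {A, C}: link cost 417 + fixed 491 = 908.
Compare {B, C}: link cost 459 + fixed 615 = 1074.
All other subsets cost ≥ 842. Minimum total cost: 777.

777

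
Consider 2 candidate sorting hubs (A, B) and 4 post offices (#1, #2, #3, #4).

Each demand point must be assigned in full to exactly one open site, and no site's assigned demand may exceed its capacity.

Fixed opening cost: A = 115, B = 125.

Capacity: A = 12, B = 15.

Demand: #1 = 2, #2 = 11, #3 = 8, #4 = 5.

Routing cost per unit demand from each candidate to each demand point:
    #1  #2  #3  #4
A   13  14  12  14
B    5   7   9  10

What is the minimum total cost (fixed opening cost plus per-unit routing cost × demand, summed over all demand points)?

Open {A, B}; cheapest assignment that respects the capacities:
  A (cap 12, load 11): #2 — cost 11×14 = 154
  B (cap 15, load 15): #1, #3, #4 — cost 2×5 + 8×9 + 5×10 = 132
  Shipping 286, fixed 240 → total 526.
  Any other capacity-feasible assignment to {A, B} ships for at least 286.
Total demand is 26 and no other set of sites has combined capacity ≥ 26, so {A, B} is the only feasible choice of open sites. Minimum: 526.

526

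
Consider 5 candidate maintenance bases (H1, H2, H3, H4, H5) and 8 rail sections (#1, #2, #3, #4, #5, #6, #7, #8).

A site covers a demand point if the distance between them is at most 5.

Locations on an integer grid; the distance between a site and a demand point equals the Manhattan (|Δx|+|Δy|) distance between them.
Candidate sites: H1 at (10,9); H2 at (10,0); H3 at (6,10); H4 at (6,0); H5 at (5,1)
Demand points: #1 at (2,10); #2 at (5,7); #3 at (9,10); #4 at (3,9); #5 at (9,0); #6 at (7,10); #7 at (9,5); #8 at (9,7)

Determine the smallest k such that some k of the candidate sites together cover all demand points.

Coverage sets (demand points within 5 of each site):
  H1: {#3, #6, #7, #8}
  H2: {#5}
  H3: {#1, #2, #3, #4, #6}
  H4: {#5}
  H5: {#5}
No 2 sites suffice: every size-2 union leaves at least one demand point uncovered.
But {H1, H2, H3} covers everything, so the minimum is 3.

3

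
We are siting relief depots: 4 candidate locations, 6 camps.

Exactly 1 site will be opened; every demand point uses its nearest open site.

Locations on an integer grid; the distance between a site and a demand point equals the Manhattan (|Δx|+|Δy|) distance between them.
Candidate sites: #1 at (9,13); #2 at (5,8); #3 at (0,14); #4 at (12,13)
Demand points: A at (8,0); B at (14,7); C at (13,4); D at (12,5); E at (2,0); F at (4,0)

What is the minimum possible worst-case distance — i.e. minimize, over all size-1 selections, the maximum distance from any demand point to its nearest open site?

12

Open {#2}.
  Farthest demand point is C at distance 12 (to #2); all others are ≤ 12.
With {#1} the worst case is 20.
With {#3} the worst case is 23.
No size-1 selection achieves below 12.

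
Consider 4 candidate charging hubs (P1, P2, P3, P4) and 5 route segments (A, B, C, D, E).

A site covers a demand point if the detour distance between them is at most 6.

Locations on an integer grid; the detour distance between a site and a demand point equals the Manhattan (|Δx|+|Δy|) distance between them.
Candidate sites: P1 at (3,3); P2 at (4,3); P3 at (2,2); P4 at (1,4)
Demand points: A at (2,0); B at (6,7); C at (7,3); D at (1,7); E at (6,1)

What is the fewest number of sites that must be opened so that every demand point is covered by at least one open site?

2

Coverage sets (demand points within 6 of each site):
  P1: {A, C, D, E}
  P2: {A, B, C, E}
  P3: {A, C, D, E}
  P4: {A, D}
No single site covers all 5 demand points.
But {P1, P2} covers everything, so the minimum is 2.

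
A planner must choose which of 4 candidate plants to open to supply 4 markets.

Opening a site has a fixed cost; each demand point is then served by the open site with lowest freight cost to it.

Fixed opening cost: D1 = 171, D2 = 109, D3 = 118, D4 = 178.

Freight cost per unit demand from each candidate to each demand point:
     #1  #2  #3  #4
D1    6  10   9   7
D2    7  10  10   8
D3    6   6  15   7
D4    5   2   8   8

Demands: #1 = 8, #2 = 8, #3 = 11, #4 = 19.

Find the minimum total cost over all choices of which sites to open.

474

Open {D4}: assign each demand point to its cheapest open site.
  #1→D4 8×5=40, #2→D4 8×2=16, #3→D4 11×8=88, #4→D4 19×8=152
  freight cost 296, fixed 178 → total 474.
Compare {D2}: freight cost 398 + fixed 109 = 507.
Compare {D3}: freight cost 394 + fixed 118 = 512.
Compare {D1}: freight cost 360 + fixed 171 = 531.
All other subsets cost ≥ 507. Minimum total cost: 474.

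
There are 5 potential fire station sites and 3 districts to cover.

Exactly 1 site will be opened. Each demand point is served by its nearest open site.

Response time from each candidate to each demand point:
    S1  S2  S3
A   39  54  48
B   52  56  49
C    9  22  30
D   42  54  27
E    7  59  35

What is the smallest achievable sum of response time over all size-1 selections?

Open {C}.
  S1→C 9, S2→C 22, S3→C 30  ⇒ total 61.
Compare {E}: total 101.
Compare {D}: total 123.
No size-1 selection does better; minimum is 61.

61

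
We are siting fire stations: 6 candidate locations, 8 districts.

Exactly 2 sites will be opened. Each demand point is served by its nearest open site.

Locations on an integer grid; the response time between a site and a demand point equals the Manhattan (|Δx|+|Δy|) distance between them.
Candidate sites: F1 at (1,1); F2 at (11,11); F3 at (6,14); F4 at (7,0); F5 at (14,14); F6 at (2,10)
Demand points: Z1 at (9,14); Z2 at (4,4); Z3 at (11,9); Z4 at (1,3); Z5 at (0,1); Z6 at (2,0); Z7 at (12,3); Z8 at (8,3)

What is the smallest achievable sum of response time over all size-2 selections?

Open {F1, F2}.
  Z1→F2 5, Z2→F1 6, Z3→F2 2, Z4→F1 2, Z5→F1 1, Z6→F1 2, Z7→F2 9, Z8→F1 9  ⇒ total 36.
Compare {F1, F3}: total 46.
Compare {F1, F5}: total 46.
No size-2 selection does better; minimum is 36.

36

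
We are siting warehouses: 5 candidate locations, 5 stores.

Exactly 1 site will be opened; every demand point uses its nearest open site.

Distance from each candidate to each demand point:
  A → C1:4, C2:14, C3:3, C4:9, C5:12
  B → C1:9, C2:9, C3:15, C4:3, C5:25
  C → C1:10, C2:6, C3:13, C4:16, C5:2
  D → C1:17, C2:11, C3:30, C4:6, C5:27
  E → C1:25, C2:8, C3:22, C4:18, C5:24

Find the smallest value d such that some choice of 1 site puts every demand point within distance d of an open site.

14

Open {A}.
  Farthest demand point is C2 at distance 14 (to A); all others are ≤ 14.
With {C} the worst case is 16.
With {B} the worst case is 25.
No size-1 selection achieves below 14.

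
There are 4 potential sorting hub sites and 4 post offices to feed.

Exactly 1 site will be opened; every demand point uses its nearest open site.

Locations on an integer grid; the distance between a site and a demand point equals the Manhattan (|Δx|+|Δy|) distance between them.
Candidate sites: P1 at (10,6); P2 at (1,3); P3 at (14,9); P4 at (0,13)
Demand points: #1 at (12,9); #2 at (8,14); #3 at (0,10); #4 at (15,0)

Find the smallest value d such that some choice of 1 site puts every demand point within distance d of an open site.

Open {P1}.
  Farthest demand point is #3 at distance 14 (to P1); all others are ≤ 14.
With {P3} the worst case is 15.
With {P2} the worst case is 18.
No size-1 selection achieves below 14.

14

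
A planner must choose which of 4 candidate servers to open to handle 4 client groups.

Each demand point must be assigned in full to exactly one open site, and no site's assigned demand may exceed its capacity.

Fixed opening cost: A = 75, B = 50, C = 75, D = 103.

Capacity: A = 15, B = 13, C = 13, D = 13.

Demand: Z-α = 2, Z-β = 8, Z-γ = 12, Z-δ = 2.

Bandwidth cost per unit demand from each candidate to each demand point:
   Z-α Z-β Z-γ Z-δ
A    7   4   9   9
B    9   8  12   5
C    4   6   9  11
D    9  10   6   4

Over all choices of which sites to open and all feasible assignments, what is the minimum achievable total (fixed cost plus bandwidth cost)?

Open {A, D}; cheapest assignment that respects the capacities:
  A (cap 15, load 12): Z-α, Z-β, Z-δ — cost 2×7 + 8×4 + 2×9 = 64
  D (cap 13, load 12): Z-γ — cost 12×6 = 72
  Shipping 136, fixed 178 → total 314.
  Any other capacity-feasible assignment to {A, D} ships for at least 136.
Compare {B, D}: its best feasible assignment gives total 317.
Compare {A, B}: its best feasible assignment gives total 321.
Every other set of open sites that can feasibly serve all demand totals ≥ 317 even under its best assignment. Minimum: 314.

314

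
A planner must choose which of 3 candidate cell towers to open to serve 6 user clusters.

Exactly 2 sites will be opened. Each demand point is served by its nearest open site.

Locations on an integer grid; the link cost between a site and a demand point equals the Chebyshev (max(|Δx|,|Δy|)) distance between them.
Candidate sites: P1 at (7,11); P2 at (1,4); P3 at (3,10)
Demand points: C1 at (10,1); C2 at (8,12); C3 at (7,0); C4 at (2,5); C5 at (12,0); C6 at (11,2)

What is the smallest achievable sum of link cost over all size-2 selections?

37

Open {P1, P2}.
  C1→P2 9, C2→P1 1, C3→P2 6, C4→P2 1, C5→P1 11, C6→P1 9  ⇒ total 37.
Compare {P2, P3}: total 39.
Compare {P1, P3}: total 43.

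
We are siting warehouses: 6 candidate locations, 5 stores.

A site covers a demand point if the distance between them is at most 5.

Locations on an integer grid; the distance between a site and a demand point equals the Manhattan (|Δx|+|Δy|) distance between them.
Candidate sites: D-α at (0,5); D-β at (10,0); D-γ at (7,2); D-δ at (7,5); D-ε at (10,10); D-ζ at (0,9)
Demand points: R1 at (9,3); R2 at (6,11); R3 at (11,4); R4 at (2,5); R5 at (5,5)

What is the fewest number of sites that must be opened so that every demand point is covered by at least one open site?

Coverage sets (demand points within 5 of each site):
  D-α: {R4, R5}
  D-β: {R1, R3}
  D-γ: {R1, R5}
  D-δ: {R1, R3, R4, R5}
  D-ε: {R2}
  D-ζ: {}
No single site covers all 5 demand points.
But {D-δ, D-ε} covers everything, so the minimum is 2.

2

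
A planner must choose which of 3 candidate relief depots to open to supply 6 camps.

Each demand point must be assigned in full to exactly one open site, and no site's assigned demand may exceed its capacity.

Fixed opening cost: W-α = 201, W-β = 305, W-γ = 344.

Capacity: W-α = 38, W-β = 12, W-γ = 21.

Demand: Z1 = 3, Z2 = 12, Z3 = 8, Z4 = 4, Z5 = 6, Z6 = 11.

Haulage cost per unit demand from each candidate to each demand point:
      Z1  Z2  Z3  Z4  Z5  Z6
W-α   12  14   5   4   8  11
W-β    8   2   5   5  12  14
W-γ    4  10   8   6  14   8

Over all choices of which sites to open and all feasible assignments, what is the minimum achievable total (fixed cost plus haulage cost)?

Open {W-α, W-β}; cheapest assignment that respects the capacities:
  W-α (cap 38, load 32): Z1, Z3, Z4, Z5, Z6 — cost 3×12 + 8×5 + 4×4 + 6×8 + 11×11 = 261
  W-β (cap 12, load 12): Z2 — cost 12×2 = 24
  Shipping 285, fixed 506 → total 791.
  Any other capacity-feasible assignment to {W-α, W-β} ships for at least 285.
Compare {W-α, W-γ}: its best feasible assignment gives total 902.
Compare {W-α, W-β, W-γ}: its best feasible assignment gives total 1078.
Every other set of open sites that can feasibly serve all demand totals ≥ 902 even under its best assignment. Minimum: 791.

791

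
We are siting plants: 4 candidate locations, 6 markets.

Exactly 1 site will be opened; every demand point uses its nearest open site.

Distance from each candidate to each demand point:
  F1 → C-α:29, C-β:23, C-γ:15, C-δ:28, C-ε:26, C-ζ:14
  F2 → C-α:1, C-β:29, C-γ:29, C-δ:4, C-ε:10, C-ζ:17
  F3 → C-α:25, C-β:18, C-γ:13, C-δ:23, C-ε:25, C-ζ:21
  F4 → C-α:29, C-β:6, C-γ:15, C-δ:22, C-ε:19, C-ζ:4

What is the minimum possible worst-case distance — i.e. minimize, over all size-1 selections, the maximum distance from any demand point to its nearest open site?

25

Open {F3}.
  Farthest demand point is C-α at distance 25 (to F3); all others are ≤ 25.
With {F1} the worst case is 29.
With {F2} the worst case is 29.
No size-1 selection achieves below 25.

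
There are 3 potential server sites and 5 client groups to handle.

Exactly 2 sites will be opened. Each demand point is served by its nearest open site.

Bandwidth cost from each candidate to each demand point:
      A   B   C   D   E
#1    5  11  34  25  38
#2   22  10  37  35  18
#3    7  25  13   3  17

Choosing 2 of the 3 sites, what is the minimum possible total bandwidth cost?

49

Open {#1, #3}.
  A→#1 5, B→#1 11, C→#3 13, D→#3 3, E→#3 17  ⇒ total 49.
Compare {#2, #3}: total 50.
Compare {#1, #2}: total 92.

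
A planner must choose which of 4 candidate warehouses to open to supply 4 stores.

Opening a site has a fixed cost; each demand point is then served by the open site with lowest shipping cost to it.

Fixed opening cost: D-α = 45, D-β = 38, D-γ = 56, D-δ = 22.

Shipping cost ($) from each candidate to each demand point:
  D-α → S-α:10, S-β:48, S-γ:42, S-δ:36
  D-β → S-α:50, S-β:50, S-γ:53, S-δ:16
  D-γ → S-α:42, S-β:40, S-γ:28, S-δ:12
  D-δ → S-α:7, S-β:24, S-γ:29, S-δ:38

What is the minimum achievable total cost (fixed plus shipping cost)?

Open {D-δ}: assign each demand point to its cheapest open site.
  S-α→D-δ 7, S-β→D-δ 24, S-γ→D-δ 29, S-δ→D-δ 38
  shipping cost 98, fixed 22 → total 120.
Compare {D-β, D-δ}: shipping cost 76 + fixed 60 = 136.
Compare {D-γ, D-δ}: shipping cost 71 + fixed 78 = 149.
Compare {D-α, D-δ}: shipping cost 96 + fixed 67 = 163.
All other subsets cost ≥ 136. Minimum total cost: 120.

120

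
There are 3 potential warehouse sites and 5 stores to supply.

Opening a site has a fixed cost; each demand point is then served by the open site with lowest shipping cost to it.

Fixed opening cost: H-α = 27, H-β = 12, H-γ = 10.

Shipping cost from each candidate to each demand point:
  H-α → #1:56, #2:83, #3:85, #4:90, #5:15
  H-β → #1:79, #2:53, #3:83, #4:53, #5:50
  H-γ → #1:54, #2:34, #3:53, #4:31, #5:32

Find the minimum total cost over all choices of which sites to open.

Open {H-γ}: assign each demand point to its cheapest open site.
  #1→H-γ 54, #2→H-γ 34, #3→H-γ 53, #4→H-γ 31, #5→H-γ 32
  shipping cost 204, fixed 10 → total 214.
Compare {H-α, H-γ}: shipping cost 187 + fixed 37 = 224.
Compare {H-β, H-γ}: shipping cost 204 + fixed 22 = 226.
Compare {H-α, H-β, H-γ}: shipping cost 187 + fixed 49 = 236.
All other subsets cost ≥ 224. Minimum total cost: 214.

214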